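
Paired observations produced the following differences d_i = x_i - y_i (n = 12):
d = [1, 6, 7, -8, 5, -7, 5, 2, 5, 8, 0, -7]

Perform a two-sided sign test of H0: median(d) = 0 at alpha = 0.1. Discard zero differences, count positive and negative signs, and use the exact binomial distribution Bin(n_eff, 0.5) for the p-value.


Step 1: Discard zero differences. Original n = 12; n_eff = number of nonzero differences = 11.
Nonzero differences (with sign): +1, +6, +7, -8, +5, -7, +5, +2, +5, +8, -7
Step 2: Count signs: positive = 8, negative = 3.
Step 3: Under H0: P(positive) = 0.5, so the number of positives S ~ Bin(11, 0.5).
Step 4: Two-sided exact p-value = sum of Bin(11,0.5) probabilities at or below the observed probability = 0.226562.
Step 5: alpha = 0.1. fail to reject H0.

n_eff = 11, pos = 8, neg = 3, p = 0.226562, fail to reject H0.


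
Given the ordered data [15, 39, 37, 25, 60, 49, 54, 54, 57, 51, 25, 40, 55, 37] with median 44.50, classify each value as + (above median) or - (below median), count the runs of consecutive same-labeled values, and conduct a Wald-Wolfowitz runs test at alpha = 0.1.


Step 1: Compute median = 44.50; label A = above, B = below.
Labels in order: BBBBAAAAAABBAB  (n_A = 7, n_B = 7)
Step 2: Count runs R = 5.
Step 3: Under H0 (random ordering), E[R] = 2*n_A*n_B/(n_A+n_B) + 1 = 2*7*7/14 + 1 = 8.0000.
        Var[R] = 2*n_A*n_B*(2*n_A*n_B - n_A - n_B) / ((n_A+n_B)^2 * (n_A+n_B-1)) = 8232/2548 = 3.2308.
        SD[R] = 1.7974.
Step 4: Continuity-corrected z = (R + 0.5 - E[R]) / SD[R] = (5 + 0.5 - 8.0000) / 1.7974 = -1.3909.
Step 5: Two-sided p-value via normal approximation = 2*(1 - Phi(|z|)) = 0.164264.
Step 6: alpha = 0.1. fail to reject H0.

R = 5, z = -1.3909, p = 0.164264, fail to reject H0.


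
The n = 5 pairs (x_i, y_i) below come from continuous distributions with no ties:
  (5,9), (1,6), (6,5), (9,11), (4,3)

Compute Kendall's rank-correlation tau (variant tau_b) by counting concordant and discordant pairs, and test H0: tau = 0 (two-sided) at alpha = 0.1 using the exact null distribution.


Step 1: Enumerate the 10 unordered pairs (i,j) with i<j and classify each by sign(x_j-x_i) * sign(y_j-y_i).
  (1,2):dx=-4,dy=-3->C; (1,3):dx=+1,dy=-4->D; (1,4):dx=+4,dy=+2->C; (1,5):dx=-1,dy=-6->C
  (2,3):dx=+5,dy=-1->D; (2,4):dx=+8,dy=+5->C; (2,5):dx=+3,dy=-3->D; (3,4):dx=+3,dy=+6->C
  (3,5):dx=-2,dy=-2->C; (4,5):dx=-5,dy=-8->C
Step 2: C = 7, D = 3, total pairs = 10.
Step 3: tau = (C - D)/(n(n-1)/2) = (7 - 3)/10 = 0.400000.
Step 4: Exact two-sided p-value (enumerate n! = 120 permutations of y under H0): p = 0.483333.
Step 5: alpha = 0.1. fail to reject H0.

tau_b = 0.4000 (C=7, D=3), p = 0.483333, fail to reject H0.


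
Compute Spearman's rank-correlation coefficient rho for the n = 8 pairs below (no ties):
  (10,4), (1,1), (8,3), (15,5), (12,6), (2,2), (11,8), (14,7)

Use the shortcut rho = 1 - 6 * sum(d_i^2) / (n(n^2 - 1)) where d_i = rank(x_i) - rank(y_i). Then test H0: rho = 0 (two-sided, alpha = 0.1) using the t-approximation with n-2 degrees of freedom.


Step 1: Rank x and y separately (midranks; no ties here).
rank(x): 10->4, 1->1, 8->3, 15->8, 12->6, 2->2, 11->5, 14->7
rank(y): 4->4, 1->1, 3->3, 5->5, 6->6, 2->2, 8->8, 7->7
Step 2: d_i = R_x(i) - R_y(i); compute d_i^2.
  (4-4)^2=0, (1-1)^2=0, (3-3)^2=0, (8-5)^2=9, (6-6)^2=0, (2-2)^2=0, (5-8)^2=9, (7-7)^2=0
sum(d^2) = 18.
Step 3: rho = 1 - 6*18 / (8*(8^2 - 1)) = 1 - 108/504 = 0.785714.
Step 4: Under H0, t = rho * sqrt((n-2)/(1-rho^2)) = 3.1113 ~ t(6).
Step 5: Two-sided p-value from the t-distribution with 6 df = 0.020815.
Step 6: alpha = 0.1. reject H0.

rho = 0.7857, p = 0.020815, reject H0 at alpha = 0.1.


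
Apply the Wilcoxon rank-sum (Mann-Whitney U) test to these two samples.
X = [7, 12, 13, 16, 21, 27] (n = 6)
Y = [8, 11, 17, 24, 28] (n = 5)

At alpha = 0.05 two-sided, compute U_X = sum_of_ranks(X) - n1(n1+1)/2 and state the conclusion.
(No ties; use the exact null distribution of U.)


Step 1: Combine and sort all 11 observations; assign midranks.
sorted (value, group): (7,X), (8,Y), (11,Y), (12,X), (13,X), (16,X), (17,Y), (21,X), (24,Y), (27,X), (28,Y)
ranks: 7->1, 8->2, 11->3, 12->4, 13->5, 16->6, 17->7, 21->8, 24->9, 27->10, 28->11
Step 2: Rank sum for X: R1 = 1 + 4 + 5 + 6 + 8 + 10 = 34.
Step 3: U_X = R1 - n1(n1+1)/2 = 34 - 6*7/2 = 34 - 21 = 13.
       U_Y = n1*n2 - U_X = 30 - 13 = 17.
Step 4: No ties, so the exact null distribution of U (based on enumerating the C(11,6) = 462 equally likely rank assignments) gives the two-sided p-value.
Step 5: p-value = 0.792208; compare to alpha = 0.05. fail to reject H0.

U_X = 13, p = 0.792208, fail to reject H0 at alpha = 0.05.


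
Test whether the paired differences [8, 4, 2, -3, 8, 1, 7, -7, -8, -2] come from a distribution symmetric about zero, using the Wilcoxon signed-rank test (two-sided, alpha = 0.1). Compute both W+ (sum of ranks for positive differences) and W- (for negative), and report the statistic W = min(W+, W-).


Step 1: Drop any zero differences (none here) and take |d_i|.
|d| = [8, 4, 2, 3, 8, 1, 7, 7, 8, 2]
Step 2: Midrank |d_i| (ties get averaged ranks).
ranks: |8|->9, |4|->5, |2|->2.5, |3|->4, |8|->9, |1|->1, |7|->6.5, |7|->6.5, |8|->9, |2|->2.5
Step 3: Attach original signs; sum ranks with positive sign and with negative sign.
W+ = 9 + 5 + 2.5 + 9 + 1 + 6.5 = 33
W- = 4 + 6.5 + 9 + 2.5 = 22
(Check: W+ + W- = 55 should equal n(n+1)/2 = 55.)
Step 4: Test statistic W = min(W+, W-) = 22.
Step 5: Ties in |d|, so use the tie-corrected normal approximation.
        E[W] = n(n+1)/4 = 10*11/4 = 27.5.
        Tie groups: |d|=2 (t=2), |d|=7 (t=2), |d|=8 (t=3); sum(t^3 - t) = 36.
        Var[W] = n(n+1)(2n+1)/24 - sum(t^3-t)/48 = 2310/24 - 36/48 = 95.5.
        z = (W - E[W]) / sqrt(Var[W]) = (22 - 27.5) / 9.7724 = -0.5628.
        Two-sided p = 2*Phi(z) = 0.573565.
Step 6: alpha = 0.1. fail to reject H0.

W+ = 33, W- = 22, W = min = 22, p = 0.573565, fail to reject H0.


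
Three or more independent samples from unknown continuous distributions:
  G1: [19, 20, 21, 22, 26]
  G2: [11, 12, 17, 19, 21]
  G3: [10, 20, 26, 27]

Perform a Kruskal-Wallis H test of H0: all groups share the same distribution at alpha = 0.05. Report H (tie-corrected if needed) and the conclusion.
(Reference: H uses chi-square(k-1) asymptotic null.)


Step 1: Combine all N = 14 observations and assign midranks.
sorted (value, group, rank): (10,G3,1), (11,G2,2), (12,G2,3), (17,G2,4), (19,G1,5.5), (19,G2,5.5), (20,G1,7.5), (20,G3,7.5), (21,G1,9.5), (21,G2,9.5), (22,G1,11), (26,G1,12.5), (26,G3,12.5), (27,G3,14)
Step 2: Sum ranks within each group.
R_1 = 46 (n_1 = 5)
R_2 = 24 (n_2 = 5)
R_3 = 35 (n_3 = 4)
Step 3: H = 12/(N(N+1)) * sum(R_i^2/n_i) - 3(N+1)
     = 12/(14*15) * (46^2/5 + 24^2/5 + 35^2/4) - 3*15
     = 0.057143 * 844.65 - 45
     = 3.265714.
Step 4: Ties present; correction factor C = 1 - 24/(14^3 - 14) = 0.991209. Corrected H = 3.265714 / 0.991209 = 3.294678.
Step 5: Under H0, H ~ chi^2(2); p-value = 0.192562.
Step 6: alpha = 0.05. fail to reject H0.

H = 3.2947, df = 2, p = 0.192562, fail to reject H0.


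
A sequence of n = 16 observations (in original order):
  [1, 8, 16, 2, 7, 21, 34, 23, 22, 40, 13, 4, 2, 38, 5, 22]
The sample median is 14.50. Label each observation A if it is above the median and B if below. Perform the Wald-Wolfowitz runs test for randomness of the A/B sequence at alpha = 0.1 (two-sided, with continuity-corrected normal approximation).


Step 1: Compute median = 14.50; label A = above, B = below.
Labels in order: BBABBAAAAABBBABA  (n_A = 8, n_B = 8)
Step 2: Count runs R = 8.
Step 3: Under H0 (random ordering), E[R] = 2*n_A*n_B/(n_A+n_B) + 1 = 2*8*8/16 + 1 = 9.0000.
        Var[R] = 2*n_A*n_B*(2*n_A*n_B - n_A - n_B) / ((n_A+n_B)^2 * (n_A+n_B-1)) = 14336/3840 = 3.7333.
        SD[R] = 1.9322.
Step 4: Continuity-corrected z = (R + 0.5 - E[R]) / SD[R] = (8 + 0.5 - 9.0000) / 1.9322 = -0.2588.
Step 5: Two-sided p-value via normal approximation = 2*(1 - Phi(|z|)) = 0.795809.
Step 6: alpha = 0.1. fail to reject H0.

R = 8, z = -0.2588, p = 0.795809, fail to reject H0.


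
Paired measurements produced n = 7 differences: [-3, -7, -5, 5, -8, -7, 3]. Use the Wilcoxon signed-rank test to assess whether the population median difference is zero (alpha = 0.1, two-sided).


Step 1: Drop any zero differences (none here) and take |d_i|.
|d| = [3, 7, 5, 5, 8, 7, 3]
Step 2: Midrank |d_i| (ties get averaged ranks).
ranks: |3|->1.5, |7|->5.5, |5|->3.5, |5|->3.5, |8|->7, |7|->5.5, |3|->1.5
Step 3: Attach original signs; sum ranks with positive sign and with negative sign.
W+ = 3.5 + 1.5 = 5
W- = 1.5 + 5.5 + 3.5 + 7 + 5.5 = 23
(Check: W+ + W- = 28 should equal n(n+1)/2 = 28.)
Step 4: Test statistic W = min(W+, W-) = 5.
Step 5: Ties in |d|, so use the tie-corrected normal approximation.
        E[W] = n(n+1)/4 = 7*8/4 = 14.
        Tie groups: |d|=3 (t=2), |d|=5 (t=2), |d|=7 (t=2); sum(t^3 - t) = 18.
        Var[W] = n(n+1)(2n+1)/24 - sum(t^3-t)/48 = 840/24 - 18/48 = 34.625.
        z = (W - E[W]) / sqrt(Var[W]) = (5 - 14) / 5.8843 = -1.5295.
        Two-sided p = 2*Phi(z) = 0.126142.
Step 6: alpha = 0.1. fail to reject H0.

W+ = 5, W- = 23, W = min = 5, p = 0.126142, fail to reject H0.


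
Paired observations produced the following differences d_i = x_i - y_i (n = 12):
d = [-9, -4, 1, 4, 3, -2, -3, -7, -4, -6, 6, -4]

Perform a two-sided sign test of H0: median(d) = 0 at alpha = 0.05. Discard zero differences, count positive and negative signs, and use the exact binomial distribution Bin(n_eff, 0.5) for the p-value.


Step 1: Discard zero differences. Original n = 12; n_eff = number of nonzero differences = 12.
Nonzero differences (with sign): -9, -4, +1, +4, +3, -2, -3, -7, -4, -6, +6, -4
Step 2: Count signs: positive = 4, negative = 8.
Step 3: Under H0: P(positive) = 0.5, so the number of positives S ~ Bin(12, 0.5).
Step 4: Two-sided exact p-value = sum of Bin(12,0.5) probabilities at or below the observed probability = 0.387695.
Step 5: alpha = 0.05. fail to reject H0.

n_eff = 12, pos = 4, neg = 8, p = 0.387695, fail to reject H0.


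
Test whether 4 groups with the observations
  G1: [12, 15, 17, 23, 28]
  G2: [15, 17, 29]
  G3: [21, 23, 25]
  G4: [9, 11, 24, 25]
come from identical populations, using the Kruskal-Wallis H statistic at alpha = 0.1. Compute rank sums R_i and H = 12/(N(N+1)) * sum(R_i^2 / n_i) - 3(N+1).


Step 1: Combine all N = 15 observations and assign midranks.
sorted (value, group, rank): (9,G4,1), (11,G4,2), (12,G1,3), (15,G1,4.5), (15,G2,4.5), (17,G1,6.5), (17,G2,6.5), (21,G3,8), (23,G1,9.5), (23,G3,9.5), (24,G4,11), (25,G3,12.5), (25,G4,12.5), (28,G1,14), (29,G2,15)
Step 2: Sum ranks within each group.
R_1 = 37.5 (n_1 = 5)
R_2 = 26 (n_2 = 3)
R_3 = 30 (n_3 = 3)
R_4 = 26.5 (n_4 = 4)
Step 3: H = 12/(N(N+1)) * sum(R_i^2/n_i) - 3(N+1)
     = 12/(15*16) * (37.5^2/5 + 26^2/3 + 30^2/3 + 26.5^2/4) - 3*16
     = 0.050000 * 982.146 - 48
     = 1.107292.
Step 4: Ties present; correction factor C = 1 - 24/(15^3 - 15) = 0.992857. Corrected H = 1.107292 / 0.992857 = 1.115258.
Step 5: Under H0, H ~ chi^2(3); p-value = 0.773392.
Step 6: alpha = 0.1. fail to reject H0.

H = 1.1153, df = 3, p = 0.773392, fail to reject H0.


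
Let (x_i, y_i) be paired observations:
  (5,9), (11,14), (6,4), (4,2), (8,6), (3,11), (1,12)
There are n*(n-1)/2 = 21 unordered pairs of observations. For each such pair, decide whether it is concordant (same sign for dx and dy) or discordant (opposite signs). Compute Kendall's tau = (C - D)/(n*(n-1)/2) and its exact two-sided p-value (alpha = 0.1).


Step 1: Enumerate the 21 unordered pairs (i,j) with i<j and classify each by sign(x_j-x_i) * sign(y_j-y_i).
  (1,2):dx=+6,dy=+5->C; (1,3):dx=+1,dy=-5->D; (1,4):dx=-1,dy=-7->C; (1,5):dx=+3,dy=-3->D
  (1,6):dx=-2,dy=+2->D; (1,7):dx=-4,dy=+3->D; (2,3):dx=-5,dy=-10->C; (2,4):dx=-7,dy=-12->C
  (2,5):dx=-3,dy=-8->C; (2,6):dx=-8,dy=-3->C; (2,7):dx=-10,dy=-2->C; (3,4):dx=-2,dy=-2->C
  (3,5):dx=+2,dy=+2->C; (3,6):dx=-3,dy=+7->D; (3,7):dx=-5,dy=+8->D; (4,5):dx=+4,dy=+4->C
  (4,6):dx=-1,dy=+9->D; (4,7):dx=-3,dy=+10->D; (5,6):dx=-5,dy=+5->D; (5,7):dx=-7,dy=+6->D
  (6,7):dx=-2,dy=+1->D
Step 2: C = 10, D = 11, total pairs = 21.
Step 3: tau = (C - D)/(n(n-1)/2) = (10 - 11)/21 = -0.047619.
Step 4: Exact two-sided p-value (enumerate n! = 5040 permutations of y under H0): p = 1.000000.
Step 5: alpha = 0.1. fail to reject H0.

tau_b = -0.0476 (C=10, D=11), p = 1.000000, fail to reject H0.


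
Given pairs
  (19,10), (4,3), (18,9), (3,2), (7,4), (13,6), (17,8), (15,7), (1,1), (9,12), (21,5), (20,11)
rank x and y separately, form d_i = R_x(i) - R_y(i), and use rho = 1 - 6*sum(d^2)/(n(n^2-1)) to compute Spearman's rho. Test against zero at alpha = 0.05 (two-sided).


Step 1: Rank x and y separately (midranks; no ties here).
rank(x): 19->10, 4->3, 18->9, 3->2, 7->4, 13->6, 17->8, 15->7, 1->1, 9->5, 21->12, 20->11
rank(y): 10->10, 3->3, 9->9, 2->2, 4->4, 6->6, 8->8, 7->7, 1->1, 12->12, 5->5, 11->11
Step 2: d_i = R_x(i) - R_y(i); compute d_i^2.
  (10-10)^2=0, (3-3)^2=0, (9-9)^2=0, (2-2)^2=0, (4-4)^2=0, (6-6)^2=0, (8-8)^2=0, (7-7)^2=0, (1-1)^2=0, (5-12)^2=49, (12-5)^2=49, (11-11)^2=0
sum(d^2) = 98.
Step 3: rho = 1 - 6*98 / (12*(12^2 - 1)) = 1 - 588/1716 = 0.657343.
Step 4: Under H0, t = rho * sqrt((n-2)/(1-rho^2)) = 2.7584 ~ t(10).
Step 5: Two-sided p-value from the t-distribution with 10 df = 0.020185.
Step 6: alpha = 0.05. reject H0.

rho = 0.6573, p = 0.020185, reject H0 at alpha = 0.05.


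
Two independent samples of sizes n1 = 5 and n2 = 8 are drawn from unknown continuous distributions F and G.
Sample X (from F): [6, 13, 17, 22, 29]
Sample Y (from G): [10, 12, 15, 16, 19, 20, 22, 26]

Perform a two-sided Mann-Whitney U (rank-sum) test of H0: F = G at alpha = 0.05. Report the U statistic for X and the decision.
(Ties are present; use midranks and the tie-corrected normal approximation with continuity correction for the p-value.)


Step 1: Combine and sort all 13 observations; assign midranks.
sorted (value, group): (6,X), (10,Y), (12,Y), (13,X), (15,Y), (16,Y), (17,X), (19,Y), (20,Y), (22,X), (22,Y), (26,Y), (29,X)
ranks: 6->1, 10->2, 12->3, 13->4, 15->5, 16->6, 17->7, 19->8, 20->9, 22->10.5, 22->10.5, 26->12, 29->13
Step 2: Rank sum for X: R1 = 1 + 4 + 7 + 10.5 + 13 = 35.5.
Step 3: U_X = R1 - n1(n1+1)/2 = 35.5 - 5*6/2 = 35.5 - 15 = 20.5.
       U_Y = n1*n2 - U_X = 40 - 20.5 = 19.5.
Step 4: Ties are present, so use the tie-corrected normal approximation (with continuity correction) for the p-value.
Step 5: p-value = 1.000000; compare to alpha = 0.05. fail to reject H0.

U_X = 20.5, p = 1.000000, fail to reject H0 at alpha = 0.05.


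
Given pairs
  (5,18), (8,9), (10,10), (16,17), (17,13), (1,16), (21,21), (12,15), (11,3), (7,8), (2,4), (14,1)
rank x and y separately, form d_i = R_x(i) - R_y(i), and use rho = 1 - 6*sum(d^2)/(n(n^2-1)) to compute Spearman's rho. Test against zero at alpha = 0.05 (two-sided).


Step 1: Rank x and y separately (midranks; no ties here).
rank(x): 5->3, 8->5, 10->6, 16->10, 17->11, 1->1, 21->12, 12->8, 11->7, 7->4, 2->2, 14->9
rank(y): 18->11, 9->5, 10->6, 17->10, 13->7, 16->9, 21->12, 15->8, 3->2, 8->4, 4->3, 1->1
Step 2: d_i = R_x(i) - R_y(i); compute d_i^2.
  (3-11)^2=64, (5-5)^2=0, (6-6)^2=0, (10-10)^2=0, (11-7)^2=16, (1-9)^2=64, (12-12)^2=0, (8-8)^2=0, (7-2)^2=25, (4-4)^2=0, (2-3)^2=1, (9-1)^2=64
sum(d^2) = 234.
Step 3: rho = 1 - 6*234 / (12*(12^2 - 1)) = 1 - 1404/1716 = 0.181818.
Step 4: Under H0, t = rho * sqrt((n-2)/(1-rho^2)) = 0.5847 ~ t(10).
Step 5: Two-sided p-value from the t-distribution with 10 df = 0.571701.
Step 6: alpha = 0.05. fail to reject H0.

rho = 0.1818, p = 0.571701, fail to reject H0 at alpha = 0.05.


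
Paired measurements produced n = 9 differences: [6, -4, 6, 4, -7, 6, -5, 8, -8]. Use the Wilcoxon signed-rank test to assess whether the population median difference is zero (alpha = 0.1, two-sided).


Step 1: Drop any zero differences (none here) and take |d_i|.
|d| = [6, 4, 6, 4, 7, 6, 5, 8, 8]
Step 2: Midrank |d_i| (ties get averaged ranks).
ranks: |6|->5, |4|->1.5, |6|->5, |4|->1.5, |7|->7, |6|->5, |5|->3, |8|->8.5, |8|->8.5
Step 3: Attach original signs; sum ranks with positive sign and with negative sign.
W+ = 5 + 5 + 1.5 + 5 + 8.5 = 25
W- = 1.5 + 7 + 3 + 8.5 = 20
(Check: W+ + W- = 45 should equal n(n+1)/2 = 45.)
Step 4: Test statistic W = min(W+, W-) = 20.
Step 5: Ties in |d|, so use the tie-corrected normal approximation.
        E[W] = n(n+1)/4 = 9*10/4 = 22.5.
        Tie groups: |d|=4 (t=2), |d|=6 (t=3), |d|=8 (t=2); sum(t^3 - t) = 36.
        Var[W] = n(n+1)(2n+1)/24 - sum(t^3-t)/48 = 1710/24 - 36/48 = 70.5.
        z = (W - E[W]) / sqrt(Var[W]) = (20 - 22.5) / 8.3964 = -0.2977.
        Two-sided p = 2*Phi(z) = 0.765897.
Step 6: alpha = 0.1. fail to reject H0.

W+ = 25, W- = 20, W = min = 20, p = 0.765897, fail to reject H0.


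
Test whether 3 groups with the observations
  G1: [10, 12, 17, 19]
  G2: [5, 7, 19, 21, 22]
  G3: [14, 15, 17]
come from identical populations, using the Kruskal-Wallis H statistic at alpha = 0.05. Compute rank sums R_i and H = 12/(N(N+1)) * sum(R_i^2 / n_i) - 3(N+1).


Step 1: Combine all N = 12 observations and assign midranks.
sorted (value, group, rank): (5,G2,1), (7,G2,2), (10,G1,3), (12,G1,4), (14,G3,5), (15,G3,6), (17,G1,7.5), (17,G3,7.5), (19,G1,9.5), (19,G2,9.5), (21,G2,11), (22,G2,12)
Step 2: Sum ranks within each group.
R_1 = 24 (n_1 = 4)
R_2 = 35.5 (n_2 = 5)
R_3 = 18.5 (n_3 = 3)
Step 3: H = 12/(N(N+1)) * sum(R_i^2/n_i) - 3(N+1)
     = 12/(12*13) * (24^2/4 + 35.5^2/5 + 18.5^2/3) - 3*13
     = 0.076923 * 510.133 - 39
     = 0.241026.
Step 4: Ties present; correction factor C = 1 - 12/(12^3 - 12) = 0.993007. Corrected H = 0.241026 / 0.993007 = 0.242723.
Step 5: Under H0, H ~ chi^2(2); p-value = 0.885714.
Step 6: alpha = 0.05. fail to reject H0.

H = 0.2427, df = 2, p = 0.885714, fail to reject H0.


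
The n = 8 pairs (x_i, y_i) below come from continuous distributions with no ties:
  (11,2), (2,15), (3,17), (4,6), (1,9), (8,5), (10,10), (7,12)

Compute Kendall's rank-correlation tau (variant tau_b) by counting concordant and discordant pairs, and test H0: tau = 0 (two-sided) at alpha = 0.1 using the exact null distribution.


Step 1: Enumerate the 28 unordered pairs (i,j) with i<j and classify each by sign(x_j-x_i) * sign(y_j-y_i).
  (1,2):dx=-9,dy=+13->D; (1,3):dx=-8,dy=+15->D; (1,4):dx=-7,dy=+4->D; (1,5):dx=-10,dy=+7->D
  (1,6):dx=-3,dy=+3->D; (1,7):dx=-1,dy=+8->D; (1,8):dx=-4,dy=+10->D; (2,3):dx=+1,dy=+2->C
  (2,4):dx=+2,dy=-9->D; (2,5):dx=-1,dy=-6->C; (2,6):dx=+6,dy=-10->D; (2,7):dx=+8,dy=-5->D
  (2,8):dx=+5,dy=-3->D; (3,4):dx=+1,dy=-11->D; (3,5):dx=-2,dy=-8->C; (3,6):dx=+5,dy=-12->D
  (3,7):dx=+7,dy=-7->D; (3,8):dx=+4,dy=-5->D; (4,5):dx=-3,dy=+3->D; (4,6):dx=+4,dy=-1->D
  (4,7):dx=+6,dy=+4->C; (4,8):dx=+3,dy=+6->C; (5,6):dx=+7,dy=-4->D; (5,7):dx=+9,dy=+1->C
  (5,8):dx=+6,dy=+3->C; (6,7):dx=+2,dy=+5->C; (6,8):dx=-1,dy=+7->D; (7,8):dx=-3,dy=+2->D
Step 2: C = 8, D = 20, total pairs = 28.
Step 3: tau = (C - D)/(n(n-1)/2) = (8 - 20)/28 = -0.428571.
Step 4: Exact two-sided p-value (enumerate n! = 40320 permutations of y under H0): p = 0.178869.
Step 5: alpha = 0.1. fail to reject H0.

tau_b = -0.4286 (C=8, D=20), p = 0.178869, fail to reject H0.


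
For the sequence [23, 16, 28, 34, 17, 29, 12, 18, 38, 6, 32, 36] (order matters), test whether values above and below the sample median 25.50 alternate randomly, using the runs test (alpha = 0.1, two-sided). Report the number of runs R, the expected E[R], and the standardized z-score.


Step 1: Compute median = 25.50; label A = above, B = below.
Labels in order: BBAABABBABAA  (n_A = 6, n_B = 6)
Step 2: Count runs R = 8.
Step 3: Under H0 (random ordering), E[R] = 2*n_A*n_B/(n_A+n_B) + 1 = 2*6*6/12 + 1 = 7.0000.
        Var[R] = 2*n_A*n_B*(2*n_A*n_B - n_A - n_B) / ((n_A+n_B)^2 * (n_A+n_B-1)) = 4320/1584 = 2.7273.
        SD[R] = 1.6514.
Step 4: Continuity-corrected z = (R - 0.5 - E[R]) / SD[R] = (8 - 0.5 - 7.0000) / 1.6514 = 0.3028.
Step 5: Two-sided p-value via normal approximation = 2*(1 - Phi(|z|)) = 0.762069.
Step 6: alpha = 0.1. fail to reject H0.

R = 8, z = 0.3028, p = 0.762069, fail to reject H0.


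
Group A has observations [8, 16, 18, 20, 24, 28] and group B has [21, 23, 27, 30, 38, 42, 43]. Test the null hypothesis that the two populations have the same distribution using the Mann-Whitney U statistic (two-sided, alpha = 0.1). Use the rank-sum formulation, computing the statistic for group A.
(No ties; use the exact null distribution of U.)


Step 1: Combine and sort all 13 observations; assign midranks.
sorted (value, group): (8,X), (16,X), (18,X), (20,X), (21,Y), (23,Y), (24,X), (27,Y), (28,X), (30,Y), (38,Y), (42,Y), (43,Y)
ranks: 8->1, 16->2, 18->3, 20->4, 21->5, 23->6, 24->7, 27->8, 28->9, 30->10, 38->11, 42->12, 43->13
Step 2: Rank sum for X: R1 = 1 + 2 + 3 + 4 + 7 + 9 = 26.
Step 3: U_X = R1 - n1(n1+1)/2 = 26 - 6*7/2 = 26 - 21 = 5.
       U_Y = n1*n2 - U_X = 42 - 5 = 37.
Step 4: No ties, so the exact null distribution of U (based on enumerating the C(13,6) = 1716 equally likely rank assignments) gives the two-sided p-value.
Step 5: p-value = 0.022145; compare to alpha = 0.1. reject H0.

U_X = 5, p = 0.022145, reject H0 at alpha = 0.1.


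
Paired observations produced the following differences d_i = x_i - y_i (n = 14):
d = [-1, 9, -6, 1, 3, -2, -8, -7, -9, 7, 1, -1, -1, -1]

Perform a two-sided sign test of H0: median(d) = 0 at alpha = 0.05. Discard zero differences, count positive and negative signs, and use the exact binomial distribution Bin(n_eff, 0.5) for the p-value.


Step 1: Discard zero differences. Original n = 14; n_eff = number of nonzero differences = 14.
Nonzero differences (with sign): -1, +9, -6, +1, +3, -2, -8, -7, -9, +7, +1, -1, -1, -1
Step 2: Count signs: positive = 5, negative = 9.
Step 3: Under H0: P(positive) = 0.5, so the number of positives S ~ Bin(14, 0.5).
Step 4: Two-sided exact p-value = sum of Bin(14,0.5) probabilities at or below the observed probability = 0.423950.
Step 5: alpha = 0.05. fail to reject H0.

n_eff = 14, pos = 5, neg = 9, p = 0.423950, fail to reject H0.


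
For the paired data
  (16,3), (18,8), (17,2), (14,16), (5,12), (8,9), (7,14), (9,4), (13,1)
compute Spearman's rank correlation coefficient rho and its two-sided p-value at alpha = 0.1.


Step 1: Rank x and y separately (midranks; no ties here).
rank(x): 16->7, 18->9, 17->8, 14->6, 5->1, 8->3, 7->2, 9->4, 13->5
rank(y): 3->3, 8->5, 2->2, 16->9, 12->7, 9->6, 14->8, 4->4, 1->1
Step 2: d_i = R_x(i) - R_y(i); compute d_i^2.
  (7-3)^2=16, (9-5)^2=16, (8-2)^2=36, (6-9)^2=9, (1-7)^2=36, (3-6)^2=9, (2-8)^2=36, (4-4)^2=0, (5-1)^2=16
sum(d^2) = 174.
Step 3: rho = 1 - 6*174 / (9*(9^2 - 1)) = 1 - 1044/720 = -0.450000.
Step 4: Under H0, t = rho * sqrt((n-2)/(1-rho^2)) = -1.3332 ~ t(7).
Step 5: Two-sided p-value from the t-distribution with 7 df = 0.224216.
Step 6: alpha = 0.1. fail to reject H0.

rho = -0.4500, p = 0.224216, fail to reject H0 at alpha = 0.1.


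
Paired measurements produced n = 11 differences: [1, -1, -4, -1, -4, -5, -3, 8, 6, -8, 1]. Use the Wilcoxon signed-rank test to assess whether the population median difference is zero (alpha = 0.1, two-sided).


Step 1: Drop any zero differences (none here) and take |d_i|.
|d| = [1, 1, 4, 1, 4, 5, 3, 8, 6, 8, 1]
Step 2: Midrank |d_i| (ties get averaged ranks).
ranks: |1|->2.5, |1|->2.5, |4|->6.5, |1|->2.5, |4|->6.5, |5|->8, |3|->5, |8|->10.5, |6|->9, |8|->10.5, |1|->2.5
Step 3: Attach original signs; sum ranks with positive sign and with negative sign.
W+ = 2.5 + 10.5 + 9 + 2.5 = 24.5
W- = 2.5 + 6.5 + 2.5 + 6.5 + 8 + 5 + 10.5 = 41.5
(Check: W+ + W- = 66 should equal n(n+1)/2 = 66.)
Step 4: Test statistic W = min(W+, W-) = 24.5.
Step 5: Ties in |d|, so use the tie-corrected normal approximation.
        E[W] = n(n+1)/4 = 11*12/4 = 33.
        Tie groups: |d|=1 (t=4), |d|=4 (t=2), |d|=8 (t=2); sum(t^3 - t) = 72.
        Var[W] = n(n+1)(2n+1)/24 - sum(t^3-t)/48 = 3036/24 - 72/48 = 125.
        z = (W - E[W]) / sqrt(Var[W]) = (24.5 - 33) / 11.1803 = -0.7603.
        Two-sided p = 2*Phi(z) = 0.447097.
Step 6: alpha = 0.1. fail to reject H0.

W+ = 24.5, W- = 41.5, W = min = 24.5, p = 0.447097, fail to reject H0.


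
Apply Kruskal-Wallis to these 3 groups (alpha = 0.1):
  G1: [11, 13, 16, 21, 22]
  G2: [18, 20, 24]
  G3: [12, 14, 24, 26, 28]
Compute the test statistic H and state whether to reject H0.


Step 1: Combine all N = 13 observations and assign midranks.
sorted (value, group, rank): (11,G1,1), (12,G3,2), (13,G1,3), (14,G3,4), (16,G1,5), (18,G2,6), (20,G2,7), (21,G1,8), (22,G1,9), (24,G2,10.5), (24,G3,10.5), (26,G3,12), (28,G3,13)
Step 2: Sum ranks within each group.
R_1 = 26 (n_1 = 5)
R_2 = 23.5 (n_2 = 3)
R_3 = 41.5 (n_3 = 5)
Step 3: H = 12/(N(N+1)) * sum(R_i^2/n_i) - 3(N+1)
     = 12/(13*14) * (26^2/5 + 23.5^2/3 + 41.5^2/5) - 3*14
     = 0.065934 * 663.733 - 42
     = 1.762637.
Step 4: Ties present; correction factor C = 1 - 6/(13^3 - 13) = 0.997253. Corrected H = 1.762637 / 0.997253 = 1.767493.
Step 5: Under H0, H ~ chi^2(2); p-value = 0.413232.
Step 6: alpha = 0.1. fail to reject H0.

H = 1.7675, df = 2, p = 0.413232, fail to reject H0.


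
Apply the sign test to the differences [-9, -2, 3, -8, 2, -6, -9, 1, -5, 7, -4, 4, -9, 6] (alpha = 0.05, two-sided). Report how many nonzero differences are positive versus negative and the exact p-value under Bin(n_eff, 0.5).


Step 1: Discard zero differences. Original n = 14; n_eff = number of nonzero differences = 14.
Nonzero differences (with sign): -9, -2, +3, -8, +2, -6, -9, +1, -5, +7, -4, +4, -9, +6
Step 2: Count signs: positive = 6, negative = 8.
Step 3: Under H0: P(positive) = 0.5, so the number of positives S ~ Bin(14, 0.5).
Step 4: Two-sided exact p-value = sum of Bin(14,0.5) probabilities at or below the observed probability = 0.790527.
Step 5: alpha = 0.05. fail to reject H0.

n_eff = 14, pos = 6, neg = 8, p = 0.790527, fail to reject H0.


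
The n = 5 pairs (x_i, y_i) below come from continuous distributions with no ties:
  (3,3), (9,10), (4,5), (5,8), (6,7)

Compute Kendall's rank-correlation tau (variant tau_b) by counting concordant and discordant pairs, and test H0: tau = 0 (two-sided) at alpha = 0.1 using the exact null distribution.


Step 1: Enumerate the 10 unordered pairs (i,j) with i<j and classify each by sign(x_j-x_i) * sign(y_j-y_i).
  (1,2):dx=+6,dy=+7->C; (1,3):dx=+1,dy=+2->C; (1,4):dx=+2,dy=+5->C; (1,5):dx=+3,dy=+4->C
  (2,3):dx=-5,dy=-5->C; (2,4):dx=-4,dy=-2->C; (2,5):dx=-3,dy=-3->C; (3,4):dx=+1,dy=+3->C
  (3,5):dx=+2,dy=+2->C; (4,5):dx=+1,dy=-1->D
Step 2: C = 9, D = 1, total pairs = 10.
Step 3: tau = (C - D)/(n(n-1)/2) = (9 - 1)/10 = 0.800000.
Step 4: Exact two-sided p-value (enumerate n! = 120 permutations of y under H0): p = 0.083333.
Step 5: alpha = 0.1. reject H0.

tau_b = 0.8000 (C=9, D=1), p = 0.083333, reject H0.


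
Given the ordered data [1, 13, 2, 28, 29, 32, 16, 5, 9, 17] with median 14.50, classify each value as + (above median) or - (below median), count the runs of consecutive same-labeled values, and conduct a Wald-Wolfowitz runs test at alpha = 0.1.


Step 1: Compute median = 14.50; label A = above, B = below.
Labels in order: BBBAAAABBA  (n_A = 5, n_B = 5)
Step 2: Count runs R = 4.
Step 3: Under H0 (random ordering), E[R] = 2*n_A*n_B/(n_A+n_B) + 1 = 2*5*5/10 + 1 = 6.0000.
        Var[R] = 2*n_A*n_B*(2*n_A*n_B - n_A - n_B) / ((n_A+n_B)^2 * (n_A+n_B-1)) = 2000/900 = 2.2222.
        SD[R] = 1.4907.
Step 4: Continuity-corrected z = (R + 0.5 - E[R]) / SD[R] = (4 + 0.5 - 6.0000) / 1.4907 = -1.0062.
Step 5: Two-sided p-value via normal approximation = 2*(1 - Phi(|z|)) = 0.314305.
Step 6: alpha = 0.1. fail to reject H0.

R = 4, z = -1.0062, p = 0.314305, fail to reject H0.


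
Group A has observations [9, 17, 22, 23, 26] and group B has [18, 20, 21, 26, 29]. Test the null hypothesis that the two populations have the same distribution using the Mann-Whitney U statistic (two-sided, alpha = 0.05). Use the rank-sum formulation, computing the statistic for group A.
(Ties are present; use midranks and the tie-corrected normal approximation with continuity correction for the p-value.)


Step 1: Combine and sort all 10 observations; assign midranks.
sorted (value, group): (9,X), (17,X), (18,Y), (20,Y), (21,Y), (22,X), (23,X), (26,X), (26,Y), (29,Y)
ranks: 9->1, 17->2, 18->3, 20->4, 21->5, 22->6, 23->7, 26->8.5, 26->8.5, 29->10
Step 2: Rank sum for X: R1 = 1 + 2 + 6 + 7 + 8.5 = 24.5.
Step 3: U_X = R1 - n1(n1+1)/2 = 24.5 - 5*6/2 = 24.5 - 15 = 9.5.
       U_Y = n1*n2 - U_X = 25 - 9.5 = 15.5.
Step 4: Ties are present, so use the tie-corrected normal approximation (with continuity correction) for the p-value.
Step 5: p-value = 0.600402; compare to alpha = 0.05. fail to reject H0.

U_X = 9.5, p = 0.600402, fail to reject H0 at alpha = 0.05.


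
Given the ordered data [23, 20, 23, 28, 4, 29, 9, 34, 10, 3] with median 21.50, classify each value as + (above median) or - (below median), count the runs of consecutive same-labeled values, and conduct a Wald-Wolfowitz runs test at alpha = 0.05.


Step 1: Compute median = 21.50; label A = above, B = below.
Labels in order: ABAABABABB  (n_A = 5, n_B = 5)
Step 2: Count runs R = 8.
Step 3: Under H0 (random ordering), E[R] = 2*n_A*n_B/(n_A+n_B) + 1 = 2*5*5/10 + 1 = 6.0000.
        Var[R] = 2*n_A*n_B*(2*n_A*n_B - n_A - n_B) / ((n_A+n_B)^2 * (n_A+n_B-1)) = 2000/900 = 2.2222.
        SD[R] = 1.4907.
Step 4: Continuity-corrected z = (R - 0.5 - E[R]) / SD[R] = (8 - 0.5 - 6.0000) / 1.4907 = 1.0062.
Step 5: Two-sided p-value via normal approximation = 2*(1 - Phi(|z|)) = 0.314305.
Step 6: alpha = 0.05. fail to reject H0.

R = 8, z = 1.0062, p = 0.314305, fail to reject H0.


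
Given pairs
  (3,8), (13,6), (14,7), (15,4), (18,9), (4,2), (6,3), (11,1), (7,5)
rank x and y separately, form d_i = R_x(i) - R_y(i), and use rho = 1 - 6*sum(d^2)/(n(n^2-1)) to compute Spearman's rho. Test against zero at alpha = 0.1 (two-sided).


Step 1: Rank x and y separately (midranks; no ties here).
rank(x): 3->1, 13->6, 14->7, 15->8, 18->9, 4->2, 6->3, 11->5, 7->4
rank(y): 8->8, 6->6, 7->7, 4->4, 9->9, 2->2, 3->3, 1->1, 5->5
Step 2: d_i = R_x(i) - R_y(i); compute d_i^2.
  (1-8)^2=49, (6-6)^2=0, (7-7)^2=0, (8-4)^2=16, (9-9)^2=0, (2-2)^2=0, (3-3)^2=0, (5-1)^2=16, (4-5)^2=1
sum(d^2) = 82.
Step 3: rho = 1 - 6*82 / (9*(9^2 - 1)) = 1 - 492/720 = 0.316667.
Step 4: Under H0, t = rho * sqrt((n-2)/(1-rho^2)) = 0.8833 ~ t(7).
Step 5: Two-sided p-value from the t-distribution with 7 df = 0.406397.
Step 6: alpha = 0.1. fail to reject H0.

rho = 0.3167, p = 0.406397, fail to reject H0 at alpha = 0.1.


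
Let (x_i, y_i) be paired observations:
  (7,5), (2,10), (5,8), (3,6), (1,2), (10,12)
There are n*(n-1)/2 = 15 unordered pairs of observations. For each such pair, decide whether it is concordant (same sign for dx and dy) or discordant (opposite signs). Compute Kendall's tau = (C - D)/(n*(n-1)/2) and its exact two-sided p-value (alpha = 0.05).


Step 1: Enumerate the 15 unordered pairs (i,j) with i<j and classify each by sign(x_j-x_i) * sign(y_j-y_i).
  (1,2):dx=-5,dy=+5->D; (1,3):dx=-2,dy=+3->D; (1,4):dx=-4,dy=+1->D; (1,5):dx=-6,dy=-3->C
  (1,6):dx=+3,dy=+7->C; (2,3):dx=+3,dy=-2->D; (2,4):dx=+1,dy=-4->D; (2,5):dx=-1,dy=-8->C
  (2,6):dx=+8,dy=+2->C; (3,4):dx=-2,dy=-2->C; (3,5):dx=-4,dy=-6->C; (3,6):dx=+5,dy=+4->C
  (4,5):dx=-2,dy=-4->C; (4,6):dx=+7,dy=+6->C; (5,6):dx=+9,dy=+10->C
Step 2: C = 10, D = 5, total pairs = 15.
Step 3: tau = (C - D)/(n(n-1)/2) = (10 - 5)/15 = 0.333333.
Step 4: Exact two-sided p-value (enumerate n! = 720 permutations of y under H0): p = 0.469444.
Step 5: alpha = 0.05. fail to reject H0.

tau_b = 0.3333 (C=10, D=5), p = 0.469444, fail to reject H0.


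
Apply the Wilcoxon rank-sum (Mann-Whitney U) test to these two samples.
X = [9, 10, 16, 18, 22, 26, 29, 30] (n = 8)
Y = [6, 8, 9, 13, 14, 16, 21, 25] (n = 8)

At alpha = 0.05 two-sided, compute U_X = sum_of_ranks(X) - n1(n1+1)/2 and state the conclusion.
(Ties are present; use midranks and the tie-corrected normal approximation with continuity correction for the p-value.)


Step 1: Combine and sort all 16 observations; assign midranks.
sorted (value, group): (6,Y), (8,Y), (9,X), (9,Y), (10,X), (13,Y), (14,Y), (16,X), (16,Y), (18,X), (21,Y), (22,X), (25,Y), (26,X), (29,X), (30,X)
ranks: 6->1, 8->2, 9->3.5, 9->3.5, 10->5, 13->6, 14->7, 16->8.5, 16->8.5, 18->10, 21->11, 22->12, 25->13, 26->14, 29->15, 30->16
Step 2: Rank sum for X: R1 = 3.5 + 5 + 8.5 + 10 + 12 + 14 + 15 + 16 = 84.
Step 3: U_X = R1 - n1(n1+1)/2 = 84 - 8*9/2 = 84 - 36 = 48.
       U_Y = n1*n2 - U_X = 64 - 48 = 16.
Step 4: Ties are present, so use the tie-corrected normal approximation (with continuity correction) for the p-value.
Step 5: p-value = 0.103054; compare to alpha = 0.05. fail to reject H0.

U_X = 48, p = 0.103054, fail to reject H0 at alpha = 0.05.


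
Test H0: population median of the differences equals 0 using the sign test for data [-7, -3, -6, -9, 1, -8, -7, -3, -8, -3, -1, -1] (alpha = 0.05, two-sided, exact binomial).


Step 1: Discard zero differences. Original n = 12; n_eff = number of nonzero differences = 12.
Nonzero differences (with sign): -7, -3, -6, -9, +1, -8, -7, -3, -8, -3, -1, -1
Step 2: Count signs: positive = 1, negative = 11.
Step 3: Under H0: P(positive) = 0.5, so the number of positives S ~ Bin(12, 0.5).
Step 4: Two-sided exact p-value = sum of Bin(12,0.5) probabilities at or below the observed probability = 0.006348.
Step 5: alpha = 0.05. reject H0.

n_eff = 12, pos = 1, neg = 11, p = 0.006348, reject H0.


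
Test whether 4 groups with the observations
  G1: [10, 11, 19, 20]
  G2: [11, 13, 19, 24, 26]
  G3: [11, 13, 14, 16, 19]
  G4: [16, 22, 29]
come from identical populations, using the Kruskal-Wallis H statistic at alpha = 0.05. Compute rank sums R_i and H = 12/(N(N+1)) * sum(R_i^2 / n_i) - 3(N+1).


Step 1: Combine all N = 17 observations and assign midranks.
sorted (value, group, rank): (10,G1,1), (11,G1,3), (11,G2,3), (11,G3,3), (13,G2,5.5), (13,G3,5.5), (14,G3,7), (16,G3,8.5), (16,G4,8.5), (19,G1,11), (19,G2,11), (19,G3,11), (20,G1,13), (22,G4,14), (24,G2,15), (26,G2,16), (29,G4,17)
Step 2: Sum ranks within each group.
R_1 = 28 (n_1 = 4)
R_2 = 50.5 (n_2 = 5)
R_3 = 35 (n_3 = 5)
R_4 = 39.5 (n_4 = 3)
Step 3: H = 12/(N(N+1)) * sum(R_i^2/n_i) - 3(N+1)
     = 12/(17*18) * (28^2/4 + 50.5^2/5 + 35^2/5 + 39.5^2/3) - 3*18
     = 0.039216 * 1471.13 - 54
     = 3.691503.
Step 4: Ties present; correction factor C = 1 - 60/(17^3 - 17) = 0.987745. Corrected H = 3.691503 / 0.987745 = 3.737304.
Step 5: Under H0, H ~ chi^2(3); p-value = 0.291263.
Step 6: alpha = 0.05. fail to reject H0.

H = 3.7373, df = 3, p = 0.291263, fail to reject H0.


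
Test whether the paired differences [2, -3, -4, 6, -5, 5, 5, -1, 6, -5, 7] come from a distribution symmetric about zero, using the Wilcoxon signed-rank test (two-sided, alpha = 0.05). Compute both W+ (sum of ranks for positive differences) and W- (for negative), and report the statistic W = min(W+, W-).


Step 1: Drop any zero differences (none here) and take |d_i|.
|d| = [2, 3, 4, 6, 5, 5, 5, 1, 6, 5, 7]
Step 2: Midrank |d_i| (ties get averaged ranks).
ranks: |2|->2, |3|->3, |4|->4, |6|->9.5, |5|->6.5, |5|->6.5, |5|->6.5, |1|->1, |6|->9.5, |5|->6.5, |7|->11
Step 3: Attach original signs; sum ranks with positive sign and with negative sign.
W+ = 2 + 9.5 + 6.5 + 6.5 + 9.5 + 11 = 45
W- = 3 + 4 + 6.5 + 1 + 6.5 = 21
(Check: W+ + W- = 66 should equal n(n+1)/2 = 66.)
Step 4: Test statistic W = min(W+, W-) = 21.
Step 5: Ties in |d|, so use the tie-corrected normal approximation.
        E[W] = n(n+1)/4 = 11*12/4 = 33.
        Tie groups: |d|=5 (t=4), |d|=6 (t=2); sum(t^3 - t) = 66.
        Var[W] = n(n+1)(2n+1)/24 - sum(t^3-t)/48 = 3036/24 - 66/48 = 125.125.
        z = (W - E[W]) / sqrt(Var[W]) = (21 - 33) / 11.1859 = -1.0728.
        Two-sided p = 2*Phi(z) = 0.283371.
Step 6: alpha = 0.05. fail to reject H0.

W+ = 45, W- = 21, W = min = 21, p = 0.283371, fail to reject H0.


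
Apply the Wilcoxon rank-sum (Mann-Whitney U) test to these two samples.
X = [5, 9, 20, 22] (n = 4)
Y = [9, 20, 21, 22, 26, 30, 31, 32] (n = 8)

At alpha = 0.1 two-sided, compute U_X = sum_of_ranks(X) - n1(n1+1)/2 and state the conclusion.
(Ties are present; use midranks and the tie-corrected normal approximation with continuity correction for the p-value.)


Step 1: Combine and sort all 12 observations; assign midranks.
sorted (value, group): (5,X), (9,X), (9,Y), (20,X), (20,Y), (21,Y), (22,X), (22,Y), (26,Y), (30,Y), (31,Y), (32,Y)
ranks: 5->1, 9->2.5, 9->2.5, 20->4.5, 20->4.5, 21->6, 22->7.5, 22->7.5, 26->9, 30->10, 31->11, 32->12
Step 2: Rank sum for X: R1 = 1 + 2.5 + 4.5 + 7.5 = 15.5.
Step 3: U_X = R1 - n1(n1+1)/2 = 15.5 - 4*5/2 = 15.5 - 10 = 5.5.
       U_Y = n1*n2 - U_X = 32 - 5.5 = 26.5.
Step 4: Ties are present, so use the tie-corrected normal approximation (with continuity correction) for the p-value.
Step 5: p-value = 0.087749; compare to alpha = 0.1. reject H0.

U_X = 5.5, p = 0.087749, reject H0 at alpha = 0.1.


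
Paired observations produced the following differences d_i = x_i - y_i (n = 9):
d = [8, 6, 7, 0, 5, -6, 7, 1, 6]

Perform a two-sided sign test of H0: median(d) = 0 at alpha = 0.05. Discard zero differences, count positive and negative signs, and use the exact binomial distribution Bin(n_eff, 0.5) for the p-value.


Step 1: Discard zero differences. Original n = 9; n_eff = number of nonzero differences = 8.
Nonzero differences (with sign): +8, +6, +7, +5, -6, +7, +1, +6
Step 2: Count signs: positive = 7, negative = 1.
Step 3: Under H0: P(positive) = 0.5, so the number of positives S ~ Bin(8, 0.5).
Step 4: Two-sided exact p-value = sum of Bin(8,0.5) probabilities at or below the observed probability = 0.070312.
Step 5: alpha = 0.05. fail to reject H0.

n_eff = 8, pos = 7, neg = 1, p = 0.070312, fail to reject H0.


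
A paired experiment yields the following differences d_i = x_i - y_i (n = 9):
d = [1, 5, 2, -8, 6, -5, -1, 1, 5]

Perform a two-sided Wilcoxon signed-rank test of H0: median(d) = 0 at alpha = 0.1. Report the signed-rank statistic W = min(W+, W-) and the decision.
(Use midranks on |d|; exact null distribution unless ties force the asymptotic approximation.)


Step 1: Drop any zero differences (none here) and take |d_i|.
|d| = [1, 5, 2, 8, 6, 5, 1, 1, 5]
Step 2: Midrank |d_i| (ties get averaged ranks).
ranks: |1|->2, |5|->6, |2|->4, |8|->9, |6|->8, |5|->6, |1|->2, |1|->2, |5|->6
Step 3: Attach original signs; sum ranks with positive sign and with negative sign.
W+ = 2 + 6 + 4 + 8 + 2 + 6 = 28
W- = 9 + 6 + 2 = 17
(Check: W+ + W- = 45 should equal n(n+1)/2 = 45.)
Step 4: Test statistic W = min(W+, W-) = 17.
Step 5: Ties in |d|, so use the tie-corrected normal approximation.
        E[W] = n(n+1)/4 = 9*10/4 = 22.5.
        Tie groups: |d|=1 (t=3), |d|=5 (t=3); sum(t^3 - t) = 48.
        Var[W] = n(n+1)(2n+1)/24 - sum(t^3-t)/48 = 1710/24 - 48/48 = 70.25.
        z = (W - E[W]) / sqrt(Var[W]) = (17 - 22.5) / 8.3815 = -0.6562.
        Two-sided p = 2*Phi(z) = 0.511692.
Step 6: alpha = 0.1. fail to reject H0.

W+ = 28, W- = 17, W = min = 17, p = 0.511692, fail to reject H0.


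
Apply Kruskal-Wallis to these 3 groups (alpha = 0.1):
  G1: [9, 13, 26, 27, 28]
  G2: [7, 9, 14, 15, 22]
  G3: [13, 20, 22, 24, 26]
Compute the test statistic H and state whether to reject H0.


Step 1: Combine all N = 15 observations and assign midranks.
sorted (value, group, rank): (7,G2,1), (9,G1,2.5), (9,G2,2.5), (13,G1,4.5), (13,G3,4.5), (14,G2,6), (15,G2,7), (20,G3,8), (22,G2,9.5), (22,G3,9.5), (24,G3,11), (26,G1,12.5), (26,G3,12.5), (27,G1,14), (28,G1,15)
Step 2: Sum ranks within each group.
R_1 = 48.5 (n_1 = 5)
R_2 = 26 (n_2 = 5)
R_3 = 45.5 (n_3 = 5)
Step 3: H = 12/(N(N+1)) * sum(R_i^2/n_i) - 3(N+1)
     = 12/(15*16) * (48.5^2/5 + 26^2/5 + 45.5^2/5) - 3*16
     = 0.050000 * 1019.7 - 48
     = 2.985000.
Step 4: Ties present; correction factor C = 1 - 24/(15^3 - 15) = 0.992857. Corrected H = 2.985000 / 0.992857 = 3.006475.
Step 5: Under H0, H ~ chi^2(2); p-value = 0.222409.
Step 6: alpha = 0.1. fail to reject H0.

H = 3.0065, df = 2, p = 0.222409, fail to reject H0.


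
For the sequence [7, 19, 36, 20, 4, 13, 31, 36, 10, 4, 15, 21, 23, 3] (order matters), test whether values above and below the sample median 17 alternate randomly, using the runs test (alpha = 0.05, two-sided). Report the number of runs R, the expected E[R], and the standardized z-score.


Step 1: Compute median = 17; label A = above, B = below.
Labels in order: BAAABBAABBBAAB  (n_A = 7, n_B = 7)
Step 2: Count runs R = 7.
Step 3: Under H0 (random ordering), E[R] = 2*n_A*n_B/(n_A+n_B) + 1 = 2*7*7/14 + 1 = 8.0000.
        Var[R] = 2*n_A*n_B*(2*n_A*n_B - n_A - n_B) / ((n_A+n_B)^2 * (n_A+n_B-1)) = 8232/2548 = 3.2308.
        SD[R] = 1.7974.
Step 4: Continuity-corrected z = (R + 0.5 - E[R]) / SD[R] = (7 + 0.5 - 8.0000) / 1.7974 = -0.2782.
Step 5: Two-sided p-value via normal approximation = 2*(1 - Phi(|z|)) = 0.780879.
Step 6: alpha = 0.05. fail to reject H0.

R = 7, z = -0.2782, p = 0.780879, fail to reject H0.
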